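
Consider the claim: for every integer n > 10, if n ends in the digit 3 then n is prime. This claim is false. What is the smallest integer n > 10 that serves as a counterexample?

n = 33

n = 13: 13 ends in 3 and is prime.
n = 23: 23 ends in 3 and is prime.
n = 33: 33 ends in 3; 33 = 3 × 11, composite.
Thus n = 33 disproves the claim, and no smaller n works.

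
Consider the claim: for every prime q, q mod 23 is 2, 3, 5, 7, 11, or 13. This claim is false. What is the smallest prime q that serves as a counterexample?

q = 17

Check each prime q in order until the claim fails.
For q = 2, 3, 5, 7, 11, 13 the conclusion holds.
q = 17: 17 mod 23 = 17 — not in {2, 3, 5, 7, 11, 13}.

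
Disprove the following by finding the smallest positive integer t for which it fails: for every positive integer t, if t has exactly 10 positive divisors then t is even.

t = 405

A counterexample is any positive integer t such that t has exactly 10 positive divisors but t is odd; we check each in order.
The first 9 eligible values, up to t = 368, all satisfy the conclusion.
t = 405: divisors of 405: 10 divisors; 405 is odd.
Thus t = 405 disproves the claim, and no smaller t works.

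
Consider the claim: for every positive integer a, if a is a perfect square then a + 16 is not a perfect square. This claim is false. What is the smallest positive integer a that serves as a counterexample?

We need the least positive integer a for which a is a perfect square but a + 16 is a perfect square.
a = 1: 1 + 16 = 17, not a perfect square.
a = 4: 4 + 16 = 20, not a perfect square.
a = 9: 9 = 3² and 9 + 16 = 25 = 5².

a = 9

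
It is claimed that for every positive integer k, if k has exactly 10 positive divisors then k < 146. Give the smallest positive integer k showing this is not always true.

k = 162

For k = 48, 80, 112 the conclusion holds.
k = 162: τ(162) = 10; 162 ≥ 146.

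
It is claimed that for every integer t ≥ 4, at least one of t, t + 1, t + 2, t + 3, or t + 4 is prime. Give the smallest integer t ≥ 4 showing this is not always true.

Check each integer t ≥ 4 in order until t, t + 1, t + 2, t + 3, t + 4 are all composite.
The first 20 eligible values, up to t = 23, all satisfy the conclusion.
t = 24: 24 = 2 × 12; 25 = 5 × 5; 26 = 2 × 13; 27 = 3 × 9; 28 = 2 × 14 — all composite.

t = 24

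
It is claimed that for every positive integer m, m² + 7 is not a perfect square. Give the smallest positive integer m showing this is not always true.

m = 3

For m = 1, 2 the conclusion holds.
m = 3: 3² + 7 = 16 = 4², a perfect square.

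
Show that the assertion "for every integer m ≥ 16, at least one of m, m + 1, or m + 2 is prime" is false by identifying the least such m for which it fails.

m = 20

We need the least integer m ≥ 16 for which m, m + 1, m + 2 are all composite.
m = 16: 17 is prime.
m = 17: 17 is prime.
m = 18: 19 is prime.
m = 19: 19 is prime.
m = 20: 20 = 2 × 10; 21 = 3 × 7; 22 = 2 × 11 — all composite.
Thus m = 20 disproves the claim, and no smaller m works.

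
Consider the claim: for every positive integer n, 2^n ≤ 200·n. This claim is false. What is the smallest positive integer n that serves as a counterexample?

The first 11 eligible values, up to n = 11, all satisfy the conclusion.
n = 12: 2^n = 4096 and 200·n = 2400, so 4096 > 2400.
Hence n = 12 is a counterexample.

n = 12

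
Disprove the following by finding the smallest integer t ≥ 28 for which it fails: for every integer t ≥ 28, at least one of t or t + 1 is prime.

t = 32

Check each integer t ≥ 28 in order until t, t + 1 are both composite.
The first 4 eligible values, up to t = 31, all satisfy the conclusion.
t = 32: 32 = 2 × 16; 33 = 3 × 11 — both composite.
Thus t = 32 disproves the claim, and no smaller t works.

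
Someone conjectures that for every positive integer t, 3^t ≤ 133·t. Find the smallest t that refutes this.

We need the least positive integer t for which 3^t > 133·t.
t = 1: 3^t = 3 and 133·t = 133, so 3 ≤ 133.
t = 2: 3^t = 9 and 133·t = 266, so 9 ≤ 266.
t = 3: 3^t = 27 and 133·t = 399, so 27 ≤ 399.
t = 4: 3^t = 81 and 133·t = 532, so 81 ≤ 532.
t = 5: 3^t = 243 and 133·t = 665, so 243 ≤ 665.
t = 6: 3^t = 729 and 133·t = 798, so 729 ≤ 798.
t = 7: 3^t = 2187 and 133·t = 931, so 2187 > 931.

t = 7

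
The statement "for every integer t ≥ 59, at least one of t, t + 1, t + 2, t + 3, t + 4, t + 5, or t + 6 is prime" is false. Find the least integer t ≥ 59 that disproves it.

Check each integer t ≥ 59 in order until t, t + 1, t + 2, t + 3, t + 4, t + 5, t + 6 are all composite.
The first 31 eligible values, up to t = 89, all satisfy the conclusion.
t = 90: 90 = 2 × 45; 91 = 7 × 13; 92 = 2 × 46; 93 = 3 × 31; 94 = 2 × 47; 95 = 5 × 19; 96 = 2 × 48 — all composite.

t = 90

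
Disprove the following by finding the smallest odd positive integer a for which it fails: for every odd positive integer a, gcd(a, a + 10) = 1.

Check each odd positive integer a in order until gcd(a, a + 10) > 1.
a = 1: gcd(1, 11) = 1.
a = 3: gcd(3, 13) = 1.
a = 5: gcd(5, 15) = 5.
Thus a = 5 disproves the claim, and no smaller a works.

a = 5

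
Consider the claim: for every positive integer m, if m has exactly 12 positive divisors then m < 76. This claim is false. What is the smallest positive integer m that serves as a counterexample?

m = 84

We need the least positive integer m for which m has exactly 12 positive divisors but the claim fails.
For m = 60, 72 the conclusion holds.
m = 84: τ(84) = 12; 84 ≥ 76.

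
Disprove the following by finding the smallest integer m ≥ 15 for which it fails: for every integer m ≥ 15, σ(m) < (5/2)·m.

Check each integer m ≥ 15 in order until the claim fails.
The first 9 eligible values, up to m = 23, all satisfy the conclusion.
m = 24: σ(24) = 60; 60 ≥ 60.

m = 24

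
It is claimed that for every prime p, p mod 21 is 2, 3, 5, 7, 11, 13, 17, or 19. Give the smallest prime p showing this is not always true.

The first 9 eligible values, up to p = 23, all satisfy the conclusion.
p = 29: 29 mod 21 = 8 — not in {2, 3, 5, 7, 11, 13, 17, 19}.
So p = 29 is the smallest counterexample.

p = 29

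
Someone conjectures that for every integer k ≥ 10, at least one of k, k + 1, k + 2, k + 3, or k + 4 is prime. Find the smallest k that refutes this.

k = 24

A counterexample is any integer k ≥ 10 such that k, k + 1, k + 2, k + 3, k + 4 are all composite; we check each in order.
For k = 10, 11, 12, 13, …, 21, 22, 23 the conclusion holds.
k = 24: 24 = 2 × 12; 25 = 5 × 5; 26 = 2 × 13; 27 = 3 × 9; 28 = 2 × 14 — all composite.
Hence k = 24 is a counterexample.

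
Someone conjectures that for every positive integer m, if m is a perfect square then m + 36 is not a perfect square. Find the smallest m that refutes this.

Check each positive integer m in order until m is a perfect square but m + 36 is a perfect square.
The first 7 eligible values, up to m = 49, all satisfy the conclusion.
m = 64: 64 = 8² and 64 + 36 = 100 = 10².
Hence m = 64 is a counterexample.

m = 64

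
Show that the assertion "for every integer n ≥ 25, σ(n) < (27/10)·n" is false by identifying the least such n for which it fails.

n = 60

We need the least integer n ≥ 25 for which the claim fails.
For n = 25, 26, 27, 28, …, 57, 58, 59 the conclusion holds.
n = 60: σ(60) = 168; 168 ≥ 162.
So n = 60 is the smallest counterexample.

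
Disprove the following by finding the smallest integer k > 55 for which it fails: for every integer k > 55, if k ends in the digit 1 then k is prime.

We need the least integer k > 55 for which k ends in the digit 1 but k is not prime.
For k = 61, 71 the conclusion holds.
k = 81: 81 ends in 1; 81 = 3 × 27, composite.

k = 81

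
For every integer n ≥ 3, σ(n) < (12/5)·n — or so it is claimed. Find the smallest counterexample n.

For n = 3, 4, 5, 6, …, 21, 22, 23 the conclusion holds.
n = 24: σ(24) = 60; 60 ≥ 288/5.
Hence n = 24 is a counterexample.

n = 24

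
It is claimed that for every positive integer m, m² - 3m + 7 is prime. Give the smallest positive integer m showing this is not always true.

We need the least positive integer m for which m² - 3m + 7 is not prime.
For m = 1, 2, 3, 4, 5 the conclusion holds.
m = 6: m² - 3m + 7 = 25 = 5 × 5, composite.
Thus m = 6 disproves the claim, and no smaller m works.

m = 6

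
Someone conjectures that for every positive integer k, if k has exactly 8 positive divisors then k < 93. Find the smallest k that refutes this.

k = 102

We need the least positive integer k for which k has exactly 8 positive divisors but the claim fails.
For k = 24, 30, 40, 42, 54, 56, 66, 70, 78, 88 the conclusion holds.
k = 102: τ(102) = 8; 102 ≥ 93.
Hence k = 102 is a counterexample.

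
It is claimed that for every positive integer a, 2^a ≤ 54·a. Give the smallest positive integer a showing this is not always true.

a = 9

A counterexample is any positive integer a such that 2^a > 54·a; we check each in order.
a = 1: 2^a = 2 and 54·a = 54, so 2 ≤ 54.
a = 2: 2^a = 4 and 54·a = 108, so 4 ≤ 108.
a = 3: 2^a = 8 and 54·a = 162, so 8 ≤ 162.
a = 4: 2^a = 16 and 54·a = 216, so 16 ≤ 216.
a = 5: 2^a = 32 and 54·a = 270, so 32 ≤ 270.
a = 6: 2^a = 64 and 54·a = 324, so 64 ≤ 324.
a = 7: 2^a = 128 and 54·a = 378, so 128 ≤ 378.
a = 8: 2^a = 256 and 54·a = 432, so 256 ≤ 432.
a = 9: 2^a = 512 and 54·a = 486, so 512 > 486.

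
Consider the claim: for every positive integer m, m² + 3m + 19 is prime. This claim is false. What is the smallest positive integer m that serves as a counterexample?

m = 15

We need the least positive integer m for which m² + 3m + 19 is not prime.
The first 14 eligible values, up to m = 14, all satisfy the conclusion.
m = 15: m² + 3m + 19 = 289 = 17 × 17, composite.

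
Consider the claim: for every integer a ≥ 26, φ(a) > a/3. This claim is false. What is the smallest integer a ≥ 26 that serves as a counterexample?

We need the least integer a ≥ 26 for which the claim fails.
The first 4 eligible values, up to a = 29, all satisfy the conclusion.
a = 30: φ(30) = 8 and 30/3 = 10, so φ(30) ≤ 30/3.

a = 30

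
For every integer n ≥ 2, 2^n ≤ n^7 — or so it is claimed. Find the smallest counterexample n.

We need the least integer n ≥ 2 for which 2^n > n^7.
For n = 2, 3, 4, 5, …, 34, 35, 36 the conclusion holds.
n = 37: 2^n = 137438953472 and n^7 = 94931877133, so 137438953472 > 94931877133.
So n = 37 is the smallest counterexample.

n = 37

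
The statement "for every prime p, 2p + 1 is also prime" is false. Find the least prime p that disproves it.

Check each prime p in order until 2p + 1 is not prime.
For p = 2, 3, 5 the conclusion holds.
p = 7: 2p + 1 = 15 = 3 × 5, not prime.

p = 7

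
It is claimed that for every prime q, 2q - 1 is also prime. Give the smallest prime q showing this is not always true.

q = 5

We need the least prime q for which 2q - 1 is not prime.
For q = 2, 3 the conclusion holds.
q = 5: 2q - 1 = 9 = 3 × 3, not prime.
Thus q = 5 disproves the claim, and no smaller q works.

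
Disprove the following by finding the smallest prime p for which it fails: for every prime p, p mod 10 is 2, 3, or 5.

p = 2: 2 mod 10 = 2.
p = 3: 3 mod 10 = 3.
p = 5: 5 mod 10 = 5.
p = 7: 7 mod 10 = 7 — not in {2, 3, 5}.
Hence p = 7 is a counterexample.

p = 7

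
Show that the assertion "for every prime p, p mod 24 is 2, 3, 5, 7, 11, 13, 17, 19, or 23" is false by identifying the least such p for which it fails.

p = 73

We need the least prime p for which the claim fails.
For p = 2, 3, 5, 7, …, 61, 67, 71 the conclusion holds.
p = 73: 73 mod 24 = 1 — not in {2, 3, 5, 7, 11, 13, 17, 19, 23}.
So p = 73 is the smallest counterexample.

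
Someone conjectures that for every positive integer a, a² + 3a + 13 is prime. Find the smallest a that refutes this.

Check each positive integer a in order until a² + 3a + 13 is not prime.
a = 1: a² + 3a + 13 = 17, prime.
a = 2: a² + 3a + 13 = 23, prime.
a = 3: a² + 3a + 13 = 31, prime.
a = 4: a² + 3a + 13 = 41, prime.
a = 5: a² + 3a + 13 = 53, prime.
a = 6: a² + 3a + 13 = 67, prime.
a = 7: a² + 3a + 13 = 83, prime.
a = 8: a² + 3a + 13 = 101, prime.
a = 9: a² + 3a + 13 = 121 = 11 × 11, composite.
Hence a = 9 is a counterexample.

a = 9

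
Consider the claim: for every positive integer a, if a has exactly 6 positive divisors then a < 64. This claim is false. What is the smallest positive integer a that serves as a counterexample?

For a = 12, 18, 20, 28, 32, 44, 45, 50, 52, 63 the conclusion holds.
a = 68: τ(68) = 6; 68 ≥ 64.
So a = 68 is the smallest counterexample.

a = 68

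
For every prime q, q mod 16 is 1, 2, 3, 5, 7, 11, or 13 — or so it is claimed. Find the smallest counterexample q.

For q = 2, 3, 5, 7, 11, 13, 17, 19, 23, 29 the conclusion holds.
q = 31: 31 mod 16 = 15 — not in {1, 2, 3, 5, 7, 11, 13}.
Hence q = 31 is a counterexample.

q = 31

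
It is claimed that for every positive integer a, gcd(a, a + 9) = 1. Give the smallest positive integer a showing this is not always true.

Check each positive integer a in order until gcd(a, a + 9) > 1.
a = 1: gcd(1, 10) = 1.
a = 2: gcd(2, 11) = 1.
a = 3: gcd(3, 12) = 3.
So a = 3 is the smallest counterexample.

a = 3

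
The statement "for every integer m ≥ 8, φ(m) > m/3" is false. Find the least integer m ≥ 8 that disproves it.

Check each integer m ≥ 8 in order until the claim fails.
For m = 8, 9, 10, 11 the conclusion holds.
m = 12: φ(12) = 4 and 12/3 = 4, so φ(12) ≤ 12/3.

m = 12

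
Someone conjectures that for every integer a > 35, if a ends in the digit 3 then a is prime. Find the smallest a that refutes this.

For a = 43, 53 the conclusion holds.
a = 63: 63 ends in 3; 63 = 3 × 21, composite.

a = 63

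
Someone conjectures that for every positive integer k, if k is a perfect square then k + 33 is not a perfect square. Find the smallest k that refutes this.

k = 16

k = 1: 1 + 33 = 34, not a perfect square.
k = 4: 4 + 33 = 37, not a perfect square.
k = 9: 9 + 33 = 42, not a perfect square.
k = 16: 16 = 4² and 16 + 33 = 49 = 7².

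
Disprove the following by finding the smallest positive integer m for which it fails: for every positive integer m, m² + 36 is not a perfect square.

m = 8

Check each positive integer m in order until m² + 36 is a perfect square.
The first 7 eligible values, up to m = 7, all satisfy the conclusion.
m = 8: 8² + 36 = 100 = 10², a perfect square.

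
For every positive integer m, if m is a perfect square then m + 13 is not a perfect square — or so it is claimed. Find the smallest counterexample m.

We need the least positive integer m for which m is a perfect square but m + 13 is a perfect square.
The first 5 eligible values, up to m = 25, all satisfy the conclusion.
m = 36: 36 = 6² and 36 + 13 = 49 = 7².
Thus m = 36 disproves the claim, and no smaller m works.

m = 36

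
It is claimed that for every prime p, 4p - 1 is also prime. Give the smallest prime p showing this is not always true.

We need the least prime p for which 4p - 1 is not prime.
p = 2: 4p - 1 = 7, prime.
p = 3: 4p - 1 = 11, prime.
p = 5: 4p - 1 = 19, prime.
p = 7: 4p - 1 = 27 = 3 × 9, not prime.

p = 7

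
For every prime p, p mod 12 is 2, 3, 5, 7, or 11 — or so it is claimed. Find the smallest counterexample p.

A counterexample is any prime p such that the claim fails; we check each in order.
p = 2: 2 mod 12 = 2.
p = 3: 3 mod 12 = 3.
p = 5: 5 mod 12 = 5.
p = 7: 7 mod 12 = 7.
p = 11: 11 mod 12 = 11.
p = 13: 13 mod 12 = 1 — not in {2, 3, 5, 7, 11}.

p = 13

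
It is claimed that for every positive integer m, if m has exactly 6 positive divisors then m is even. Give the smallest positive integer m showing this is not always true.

For m = 12, 18, 20, 28, 32, 44 the conclusion holds.
m = 45: divisors of 45: 1, 3, 5, 9, 15, 45; 45 is odd.
Hence m = 45 is a counterexample.

m = 45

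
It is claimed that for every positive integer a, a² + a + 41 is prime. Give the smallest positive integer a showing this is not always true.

a = 40

We need the least positive integer a for which a² + a + 41 is not prime.
The first 39 eligible values, up to a = 39, all satisfy the conclusion.
a = 40: a² + a + 41 = 1681 = 41 × 41, composite.
So a = 40 is the smallest counterexample.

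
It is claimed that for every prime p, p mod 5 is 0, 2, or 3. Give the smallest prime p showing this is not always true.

We need the least prime p for which the claim fails.
The first 4 eligible values, up to p = 7, all satisfy the conclusion.
p = 11: 11 mod 5 = 1 — not in {0, 2, 3}.

p = 11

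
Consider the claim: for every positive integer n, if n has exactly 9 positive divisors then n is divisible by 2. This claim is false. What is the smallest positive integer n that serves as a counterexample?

n = 225

A counterexample is any positive integer n such that n has exactly 9 positive divisors but n is not divisible by 2; we check each in order.
For n = 36, 100, 196 the conclusion holds.
n = 225: τ(225) = 9; 225 mod 2 = 1.
Hence n = 225 is a counterexample.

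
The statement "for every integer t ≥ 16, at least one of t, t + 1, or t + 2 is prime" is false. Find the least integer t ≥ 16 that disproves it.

We need the least integer t ≥ 16 for which t, t + 1, t + 2 are all composite.
t = 16: 17 is prime.
t = 17: 17 is prime.
t = 18: 19 is prime.
t = 19: 19 is prime.
t = 20: 20 = 2 × 10; 21 = 3 × 7; 22 = 2 × 11 — all composite.

t = 20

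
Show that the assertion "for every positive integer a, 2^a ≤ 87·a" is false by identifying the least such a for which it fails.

Check each positive integer a in order until 2^a > 87·a.
For a = 1, 2, 3, 4, 5, 6, 7, 8, 9 the conclusion holds.
a = 10: 2^a = 1024 and 87·a = 870, so 1024 > 870.

a = 10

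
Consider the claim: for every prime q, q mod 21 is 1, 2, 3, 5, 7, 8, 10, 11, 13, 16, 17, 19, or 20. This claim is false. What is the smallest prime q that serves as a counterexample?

We need the least prime q for which the claim fails.
For q = 2, 3, 5, 7, …, 53, 59, 61 the conclusion holds.
q = 67: 67 mod 21 = 4 — not in {1, 2, 3, 5, 7, 8, 10, 11, 13, 16, 17, 19, 20}.
Hence q = 67 is a counterexample.

q = 67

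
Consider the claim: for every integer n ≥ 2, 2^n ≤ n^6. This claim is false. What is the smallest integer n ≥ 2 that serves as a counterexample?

We need the least integer n ≥ 2 for which 2^n > n^6.
The first 28 eligible values, up to n = 29, all satisfy the conclusion.
n = 30: 2^n = 1073741824 and n^6 = 729000000, so 1073741824 > 729000000.

n = 30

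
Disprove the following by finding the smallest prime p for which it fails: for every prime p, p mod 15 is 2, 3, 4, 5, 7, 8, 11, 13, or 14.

Check each prime p in order until the claim fails.
The first 10 eligible values, up to p = 29, all satisfy the conclusion.
p = 31: 31 mod 15 = 1 — not in {2, 3, 4, 5, 7, 8, 11, 13, 14}.
Hence p = 31 is a counterexample.

p = 31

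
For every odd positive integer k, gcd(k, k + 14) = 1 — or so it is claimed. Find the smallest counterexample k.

Check each odd positive integer k in order until gcd(k, k + 14) > 1.
For k = 1, 3, 5 the conclusion holds.
k = 7: gcd(7, 21) = 7.
Hence k = 7 is a counterexample.

k = 7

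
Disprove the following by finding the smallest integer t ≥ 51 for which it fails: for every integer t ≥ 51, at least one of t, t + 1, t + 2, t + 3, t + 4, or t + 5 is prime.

t = 90

A counterexample is any integer t ≥ 51 such that t, t + 1, t + 2, t + 3, t + 4, t + 5 are all composite; we check each in order.
For t = 51, 52, 53, 54, …, 87, 88, 89 the conclusion holds.
t = 90: 90 = 2 × 45; 91 = 7 × 13; 92 = 2 × 46; 93 = 3 × 31; 94 = 2 × 47; 95 = 5 × 19 — all composite.
Hence t = 90 is a counterexample.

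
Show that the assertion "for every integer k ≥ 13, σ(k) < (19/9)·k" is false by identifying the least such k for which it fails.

We need the least integer k ≥ 13 for which the claim fails.
The first 5 eligible values, up to k = 17, all satisfy the conclusion.
k = 18: σ(18) = 39; 39 ≥ 38.

k = 18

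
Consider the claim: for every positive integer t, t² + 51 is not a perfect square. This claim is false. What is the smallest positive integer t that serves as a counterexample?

t = 1: 1² + 51 = 52, not a perfect square.
t = 2: 2² + 51 = 55, not a perfect square.
t = 3: 3² + 51 = 60, not a perfect square.
t = 4: 4² + 51 = 67, not a perfect square.
t = 5: 5² + 51 = 76, not a perfect square.
t = 6: 6² + 51 = 87, not a perfect square.
t = 7: 7² + 51 = 100 = 10², a perfect square.
Hence t = 7 is a counterexample.

t = 7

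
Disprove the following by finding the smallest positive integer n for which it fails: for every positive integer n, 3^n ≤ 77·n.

We need the least positive integer n for which 3^n > 77·n.
The first 5 eligible values, up to n = 5, all satisfy the conclusion.
n = 6: 3^n = 729 and 77·n = 462, so 729 > 462.
Thus n = 6 disproves the claim, and no smaller n works.

n = 6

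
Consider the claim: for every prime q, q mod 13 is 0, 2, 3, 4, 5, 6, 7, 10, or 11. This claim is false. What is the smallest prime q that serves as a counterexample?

For q = 2, 3, 5, 7, …, 37, 41, 43 the conclusion holds.
q = 47: 47 mod 13 = 8 — not in {0, 2, 3, 4, 5, 6, 7, 10, 11}.
Thus q = 47 disproves the claim, and no smaller q works.

q = 47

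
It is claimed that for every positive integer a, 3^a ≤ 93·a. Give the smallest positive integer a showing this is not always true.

Check each positive integer a in order until 3^a > 93·a.
The first 5 eligible values, up to a = 5, all satisfy the conclusion.
a = 6: 3^a = 729 and 93·a = 558, so 729 > 558.
Thus a = 6 disproves the claim, and no smaller a works.

a = 6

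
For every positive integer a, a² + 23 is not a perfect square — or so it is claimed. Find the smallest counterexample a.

For a = 1, 2, 3, 4, 5, 6, 7, 8, 9, 10 the conclusion holds.
a = 11: 11² + 23 = 144 = 12², a perfect square.
So a = 11 is the smallest counterexample.

a = 11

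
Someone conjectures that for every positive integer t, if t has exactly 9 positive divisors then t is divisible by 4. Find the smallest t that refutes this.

t = 225

t = 36: τ(36) = 9; 36 mod 4 = 0.
t = 100: τ(100) = 9; 100 mod 4 = 0.
t = 196: τ(196) = 9; 196 mod 4 = 0.
t = 225: τ(225) = 9; 225 mod 4 = 1.
So t = 225 is the smallest counterexample.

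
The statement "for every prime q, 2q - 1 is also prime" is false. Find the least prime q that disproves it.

Check each prime q in order until 2q - 1 is not prime.
q = 2: 2q - 1 = 3, prime.
q = 3: 2q - 1 = 5, prime.
q = 5: 2q - 1 = 9 = 3 × 3, not prime.
Hence q = 5 is a counterexample.

q = 5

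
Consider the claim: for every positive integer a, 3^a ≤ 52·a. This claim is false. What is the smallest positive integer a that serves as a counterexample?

a = 6

Check each positive integer a in order until 3^a > 52·a.
For a = 1, 2, 3, 4, 5 the conclusion holds.
a = 6: 3^a = 729 and 52·a = 312, so 729 > 312.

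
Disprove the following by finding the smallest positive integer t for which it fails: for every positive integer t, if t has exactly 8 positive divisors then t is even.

The first 12 eligible values, up to t = 104, all satisfy the conclusion.
t = 105: divisors of 105: 1, 3, 5, 7, 15, 21, 35, 105; 105 is odd.

t = 105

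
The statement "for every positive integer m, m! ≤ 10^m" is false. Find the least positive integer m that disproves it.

Check each positive integer m in order until m! > 10^m.
For m = 1, 2, 3, 4, …, 22, 23, 24 the conclusion holds.
m = 25: m! = 15511210043330985984000000 and 10^m = 10000000000000000000000000, so 15511210043330985984000000 > 10000000000000000000000000.
Hence m = 25 is a counterexample.

m = 25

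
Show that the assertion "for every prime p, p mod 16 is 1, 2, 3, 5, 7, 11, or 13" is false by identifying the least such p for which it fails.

A counterexample is any prime p such that the claim fails; we check each in order.
The first 10 eligible values, up to p = 29, all satisfy the conclusion.
p = 31: 31 mod 16 = 15 — not in {1, 2, 3, 5, 7, 11, 13}.
Hence p = 31 is a counterexample.

p = 31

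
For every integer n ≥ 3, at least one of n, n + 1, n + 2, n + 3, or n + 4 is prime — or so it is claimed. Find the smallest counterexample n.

We need the least integer n ≥ 3 for which n, n + 1, n + 2, n + 3, n + 4 are all composite.
For n = 3, 4, 5, 6, …, 21, 22, 23 the conclusion holds.
n = 24: 24 = 2 × 12; 25 = 5 × 5; 26 = 2 × 13; 27 = 3 × 9; 28 = 2 × 14 — all composite.
Thus n = 24 disproves the claim, and no smaller n works.

n = 24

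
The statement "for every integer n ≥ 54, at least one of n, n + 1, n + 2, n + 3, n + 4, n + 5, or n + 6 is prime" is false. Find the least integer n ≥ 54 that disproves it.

n = 90

For n = 54, 55, 56, 57, …, 87, 88, 89 the conclusion holds.
n = 90: 90 = 2 × 45; 91 = 7 × 13; 92 = 2 × 46; 93 = 3 × 31; 94 = 2 × 47; 95 = 5 × 19; 96 = 2 × 48 — all composite.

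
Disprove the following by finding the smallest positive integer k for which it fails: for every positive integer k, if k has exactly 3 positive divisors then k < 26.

We need the least positive integer k for which k has exactly 3 positive divisors but the claim fails.
k = 4: τ(4) = 3; 4 < 26.
k = 9: τ(9) = 3; 9 < 26.
k = 25: τ(25) = 3; 25 < 26.
k = 49: τ(49) = 3; 49 ≥ 26.
Thus k = 49 disproves the claim, and no smaller k works.

k = 49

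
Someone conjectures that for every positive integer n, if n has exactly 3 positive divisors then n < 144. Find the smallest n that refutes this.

A counterexample is any positive integer n such that n has exactly 3 positive divisors but the claim fails; we check each in order.
For n = 4, 9, 25, 49, 121 the conclusion holds.
n = 169: τ(169) = 3; 169 ≥ 144.
So n = 169 is the smallest counterexample.

n = 169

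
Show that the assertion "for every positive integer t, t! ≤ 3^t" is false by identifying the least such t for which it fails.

t = 7

Check each positive integer t in order until t! > 3^t.
For t = 1, 2, 3, 4, 5, 6 the conclusion holds.
t = 7: t! = 5040 and 3^t = 2187, so 5040 > 2187.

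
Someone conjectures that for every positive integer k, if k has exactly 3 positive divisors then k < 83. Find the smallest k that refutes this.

k = 121

A counterexample is any positive integer k such that k has exactly 3 positive divisors but the claim fails; we check each in order.
k = 4: τ(4) = 3; 4 < 83.
k = 9: τ(9) = 3; 9 < 83.
k = 25: τ(25) = 3; 25 < 83.
k = 49: τ(49) = 3; 49 < 83.
k = 121: τ(121) = 3; 121 ≥ 83.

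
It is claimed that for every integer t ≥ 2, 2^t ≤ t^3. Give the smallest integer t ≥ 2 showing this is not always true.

t = 10

We need the least integer t ≥ 2 for which 2^t > t^3.
For t = 2, 3, 4, 5, 6, 7, 8, 9 the conclusion holds.
t = 10: 2^t = 1024 and t^3 = 1000, so 1024 > 1000.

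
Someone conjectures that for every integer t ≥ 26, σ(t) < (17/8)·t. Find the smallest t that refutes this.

Check each integer t ≥ 26 in order until the claim fails.
For t = 26, 27, 28, 29 the conclusion holds.
t = 30: σ(30) = 72; 72 ≥ 255/4.
So t = 30 is the smallest counterexample.

t = 30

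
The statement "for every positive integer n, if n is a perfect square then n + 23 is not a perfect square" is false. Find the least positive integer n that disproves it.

Check each positive integer n in order until n is a perfect square but n + 23 is a perfect square.
The first 10 eligible values, up to n = 100, all satisfy the conclusion.
n = 121: 121 = 11² and 121 + 23 = 144 = 12².
Hence n = 121 is a counterexample.

n = 121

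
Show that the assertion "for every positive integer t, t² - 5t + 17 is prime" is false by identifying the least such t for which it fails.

For t = 1, 2, 3, 4, …, 10, 11, 12 the conclusion holds.
t = 13: t² - 5t + 17 = 121 = 11 × 11, composite.

t = 13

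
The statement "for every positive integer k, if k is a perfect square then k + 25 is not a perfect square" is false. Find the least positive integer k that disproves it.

For k = 1, 4, 9, 16, …, 81, 100, 121 the conclusion holds.
k = 144: 144 = 12² and 144 + 25 = 169 = 13².
Hence k = 144 is a counterexample.

k = 144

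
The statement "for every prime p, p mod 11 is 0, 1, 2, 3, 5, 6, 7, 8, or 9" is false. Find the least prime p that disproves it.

Check each prime p in order until the claim fails.
The first 11 eligible values, up to p = 31, all satisfy the conclusion.
p = 37: 37 mod 11 = 4 — not in {0, 1, 2, 3, 5, 6, 7, 8, 9}.

p = 37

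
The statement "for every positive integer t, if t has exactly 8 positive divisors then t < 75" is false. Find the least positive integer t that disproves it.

For t = 24, 30, 40, 42, 54, 56, 66, 70 the conclusion holds.
t = 78: τ(78) = 8; 78 ≥ 75.

t = 78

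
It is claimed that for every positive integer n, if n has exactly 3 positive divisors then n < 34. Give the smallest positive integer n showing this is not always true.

A counterexample is any positive integer n such that n has exactly 3 positive divisors but the claim fails; we check each in order.
For n = 4, 9, 25 the conclusion holds.
n = 49: τ(49) = 3; 49 ≥ 34.
So n = 49 is the smallest counterexample.

n = 49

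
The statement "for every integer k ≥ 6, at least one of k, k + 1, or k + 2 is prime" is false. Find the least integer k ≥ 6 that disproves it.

k = 6: 7 is prime.
k = 7: 7 is prime.
k = 8: 8 = 2 × 4; 9 = 3 × 3; 10 = 2 × 5 — all composite.
So k = 8 is the smallest counterexample.

k = 8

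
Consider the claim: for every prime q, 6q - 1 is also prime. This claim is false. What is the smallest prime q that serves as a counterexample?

q = 11

A counterexample is any prime q such that 6q - 1 is not prime; we check each in order.
q = 2: 6q - 1 = 11, prime.
q = 3: 6q - 1 = 17, prime.
q = 5: 6q - 1 = 29, prime.
q = 7: 6q - 1 = 41, prime.
q = 11: 6q - 1 = 65 = 5 × 13, not prime.
Thus q = 11 disproves the claim, and no smaller q works.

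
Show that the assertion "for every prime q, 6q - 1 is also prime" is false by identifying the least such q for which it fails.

Check each prime q in order until 6q - 1 is not prime.
For q = 2, 3, 5, 7 the conclusion holds.
q = 11: 6q - 1 = 65 = 5 × 13, not prime.
So q = 11 is the smallest counterexample.

q = 11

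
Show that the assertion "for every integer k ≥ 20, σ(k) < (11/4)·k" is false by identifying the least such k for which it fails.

k = 60

We need the least integer k ≥ 20 for which the claim fails.
For k = 20, 21, 22, 23, …, 57, 58, 59 the conclusion holds.
k = 60: σ(60) = 168; 168 ≥ 165.
Hence k = 60 is a counterexample.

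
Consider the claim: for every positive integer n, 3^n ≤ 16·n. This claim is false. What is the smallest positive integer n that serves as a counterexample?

n = 4

We need the least positive integer n for which 3^n > 16·n.
n = 1: 3^n = 3 and 16·n = 16, so 3 ≤ 16.
n = 2: 3^n = 9 and 16·n = 32, so 9 ≤ 32.
n = 3: 3^n = 27 and 16·n = 48, so 27 ≤ 48.
n = 4: 3^n = 81 and 16·n = 64, so 81 > 64.
Thus n = 4 disproves the claim, and no smaller n works.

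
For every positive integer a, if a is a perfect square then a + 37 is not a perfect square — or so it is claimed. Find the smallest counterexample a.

a = 324

The first 17 eligible values, up to a = 289, all satisfy the conclusion.
a = 324: 324 = 18² and 324 + 37 = 361 = 19².
Hence a = 324 is a counterexample.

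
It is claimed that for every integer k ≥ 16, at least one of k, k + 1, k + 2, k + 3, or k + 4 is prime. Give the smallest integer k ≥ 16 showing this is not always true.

k = 24

We need the least integer k ≥ 16 for which k, k + 1, k + 2, k + 3, k + 4 are all composite.
For k = 16, 17, 18, 19, 20, 21, 22, 23 the conclusion holds.
k = 24: 24 = 2 × 12; 25 = 5 × 5; 26 = 2 × 13; 27 = 3 × 9; 28 = 2 × 14 — all composite.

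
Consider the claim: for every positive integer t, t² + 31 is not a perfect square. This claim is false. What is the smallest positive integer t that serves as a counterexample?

t = 15

The first 14 eligible values, up to t = 14, all satisfy the conclusion.
t = 15: 15² + 31 = 256 = 16², a perfect square.
So t = 15 is the smallest counterexample.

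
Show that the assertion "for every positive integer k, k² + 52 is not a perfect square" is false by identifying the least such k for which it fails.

k = 12

We need the least positive integer k for which k² + 52 is a perfect square.
The first 11 eligible values, up to k = 11, all satisfy the conclusion.
k = 12: 12² + 52 = 196 = 14², a perfect square.
Thus k = 12 disproves the claim, and no smaller k works.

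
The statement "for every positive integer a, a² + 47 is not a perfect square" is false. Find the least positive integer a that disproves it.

a = 23

For a = 1, 2, 3, 4, …, 20, 21, 22 the conclusion holds.
a = 23: 23² + 47 = 576 = 24², a perfect square.
Thus a = 23 disproves the claim, and no smaller a works.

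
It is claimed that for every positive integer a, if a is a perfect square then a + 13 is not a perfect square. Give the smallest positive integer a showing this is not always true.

a = 36

Check each positive integer a in order until a is a perfect square but a + 13 is a perfect square.
The first 5 eligible values, up to a = 25, all satisfy the conclusion.
a = 36: 36 = 6² and 36 + 13 = 49 = 7².
Thus a = 36 disproves the claim, and no smaller a works.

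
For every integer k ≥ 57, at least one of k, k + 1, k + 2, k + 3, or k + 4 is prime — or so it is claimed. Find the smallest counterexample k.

A counterexample is any integer k ≥ 57 such that k, k + 1, k + 2, k + 3, k + 4 are all composite; we check each in order.
For k = 57, 58, 59, 60, 61 the conclusion holds.
k = 62: 62 = 2 × 31; 63 = 3 × 21; 64 = 2 × 32; 65 = 5 × 13; 66 = 2 × 33 — all composite.
So k = 62 is the smallest counterexample.

k = 62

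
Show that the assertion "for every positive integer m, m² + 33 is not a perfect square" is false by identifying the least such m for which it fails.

For m = 1, 2, 3 the conclusion holds.
m = 4: 4² + 33 = 49 = 7², a perfect square.
Thus m = 4 disproves the claim, and no smaller m works.

m = 4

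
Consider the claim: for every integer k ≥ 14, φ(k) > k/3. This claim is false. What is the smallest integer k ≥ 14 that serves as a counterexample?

k = 14: φ(14) = 6 and 14/3 = 14/3, so φ(14) > 14/3.
k = 15: φ(15) = 8 and 15/3 = 5, so φ(15) > 15/3.
k = 16: φ(16) = 8 and 16/3 = 16/3, so φ(16) > 16/3.
k = 17: φ(17) = 16 and 17/3 = 17/3, so φ(17) > 17/3.
k = 18: φ(18) = 6 and 18/3 = 6, so φ(18) ≤ 18/3.

k = 18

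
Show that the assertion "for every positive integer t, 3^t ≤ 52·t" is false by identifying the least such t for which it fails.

t = 6

t = 1: 3^t = 3 and 52·t = 52, so 3 ≤ 52.
t = 2: 3^t = 9 and 52·t = 104, so 9 ≤ 104.
t = 3: 3^t = 27 and 52·t = 156, so 27 ≤ 156.
t = 4: 3^t = 81 and 52·t = 208, so 81 ≤ 208.
t = 5: 3^t = 243 and 52·t = 260, so 243 ≤ 260.
t = 6: 3^t = 729 and 52·t = 312, so 729 > 312.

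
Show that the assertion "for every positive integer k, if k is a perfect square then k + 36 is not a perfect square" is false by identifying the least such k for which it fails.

k = 64

k = 1: 1 + 36 = 37, not a perfect square.
k = 4: 4 + 36 = 40, not a perfect square.
k = 9: 9 + 36 = 45, not a perfect square.
k = 16: 16 + 36 = 52, not a perfect square.
k = 25: 25 + 36 = 61, not a perfect square.
k = 36: 36 + 36 = 72, not a perfect square.
k = 49: 49 + 36 = 85, not a perfect square.
k = 64: 64 = 8² and 64 + 36 = 100 = 10².
Hence k = 64 is a counterexample.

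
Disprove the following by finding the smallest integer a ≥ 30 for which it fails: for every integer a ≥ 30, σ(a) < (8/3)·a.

A counterexample is any integer a ≥ 30 such that the claim fails; we check each in order.
The first 30 eligible values, up to a = 59, all satisfy the conclusion.
a = 60: σ(60) = 168; 168 ≥ 160.

a = 60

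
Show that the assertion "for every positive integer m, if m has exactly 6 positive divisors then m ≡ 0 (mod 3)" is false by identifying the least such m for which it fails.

A counterexample is any positive integer m such that m has exactly 6 positive divisors but the claim fails; we check each in order.
m = 12: τ(12) = 6; 12 ≡ 0 (mod 3).
m = 18: τ(18) = 6; 18 ≡ 0 (mod 3).
m = 20: τ(20) = 6; 20 ≡ 2 (mod 3).

m = 20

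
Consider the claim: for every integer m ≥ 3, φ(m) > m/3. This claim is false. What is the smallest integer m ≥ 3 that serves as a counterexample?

A counterexample is any integer m ≥ 3 such that the claim fails; we check each in order.
For m = 3, 4, 5 the conclusion holds.
m = 6: φ(6) = 2 and 6/3 = 2, so φ(6) ≤ 6/3.

m = 6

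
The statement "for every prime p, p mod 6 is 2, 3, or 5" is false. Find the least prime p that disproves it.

We need the least prime p for which the claim fails.
For p = 2, 3, 5 the conclusion holds.
p = 7: 7 mod 6 = 1 — not in {2, 3, 5}.

p = 7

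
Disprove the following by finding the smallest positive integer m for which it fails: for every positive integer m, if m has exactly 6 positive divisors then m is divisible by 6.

We need the least positive integer m for which m has exactly 6 positive divisors but m is not divisible by 6.
m = 12: τ(12) = 6; 12 mod 6 = 0.
m = 18: τ(18) = 6; 18 mod 6 = 0.
m = 20: τ(20) = 6; 20 mod 6 = 2.

m = 20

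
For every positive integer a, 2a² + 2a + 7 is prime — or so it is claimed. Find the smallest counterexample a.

a = 6

a = 1: 2a² + 2a + 7 = 11, prime.
a = 2: 2a² + 2a + 7 = 19, prime.
a = 3: 2a² + 2a + 7 = 31, prime.
a = 4: 2a² + 2a + 7 = 47, prime.
a = 5: 2a² + 2a + 7 = 67, prime.
a = 6: 2a² + 2a + 7 = 91 = 7 × 13, composite.
Thus a = 6 disproves the claim, and no smaller a works.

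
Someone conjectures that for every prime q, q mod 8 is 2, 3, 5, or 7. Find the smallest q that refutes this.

We need the least prime q for which the claim fails.
For q = 2, 3, 5, 7, 11, 13 the conclusion holds.
q = 17: 17 mod 8 = 1 — not in {2, 3, 5, 7}.

q = 17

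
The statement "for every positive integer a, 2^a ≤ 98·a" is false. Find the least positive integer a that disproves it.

a = 10

A counterexample is any positive integer a such that 2^a > 98·a; we check each in order.
The first 9 eligible values, up to a = 9, all satisfy the conclusion.
a = 10: 2^a = 1024 and 98·a = 980, so 1024 > 980.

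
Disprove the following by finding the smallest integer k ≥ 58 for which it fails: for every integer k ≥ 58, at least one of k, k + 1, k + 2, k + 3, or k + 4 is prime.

A counterexample is any integer k ≥ 58 such that k, k + 1, k + 2, k + 3, k + 4 are all composite; we check each in order.
For k = 58, 59, 60, 61 the conclusion holds.
k = 62: 62 = 2 × 31; 63 = 3 × 21; 64 = 2 × 32; 65 = 5 × 13; 66 = 2 × 33 — all composite.
Thus k = 62 disproves the claim, and no smaller k works.

k = 62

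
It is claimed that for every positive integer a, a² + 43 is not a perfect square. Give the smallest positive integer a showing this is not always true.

A counterexample is any positive integer a such that a² + 43 is a perfect square; we check each in order.
For a = 1, 2, 3, 4, …, 18, 19, 20 the conclusion holds.
a = 21: 21² + 43 = 484 = 22², a perfect square.

a = 21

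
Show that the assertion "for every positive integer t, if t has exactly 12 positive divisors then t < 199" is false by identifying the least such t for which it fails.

The first 13 eligible values, up to t = 198, all satisfy the conclusion.
t = 200: τ(200) = 12; 200 ≥ 199.
Thus t = 200 disproves the claim, and no smaller t works.

t = 200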